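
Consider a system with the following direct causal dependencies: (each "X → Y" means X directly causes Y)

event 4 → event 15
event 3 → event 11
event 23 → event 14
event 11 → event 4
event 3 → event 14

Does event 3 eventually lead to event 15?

There is a causal chain: event 3 → event 11 → event 4 → event 15.

Yes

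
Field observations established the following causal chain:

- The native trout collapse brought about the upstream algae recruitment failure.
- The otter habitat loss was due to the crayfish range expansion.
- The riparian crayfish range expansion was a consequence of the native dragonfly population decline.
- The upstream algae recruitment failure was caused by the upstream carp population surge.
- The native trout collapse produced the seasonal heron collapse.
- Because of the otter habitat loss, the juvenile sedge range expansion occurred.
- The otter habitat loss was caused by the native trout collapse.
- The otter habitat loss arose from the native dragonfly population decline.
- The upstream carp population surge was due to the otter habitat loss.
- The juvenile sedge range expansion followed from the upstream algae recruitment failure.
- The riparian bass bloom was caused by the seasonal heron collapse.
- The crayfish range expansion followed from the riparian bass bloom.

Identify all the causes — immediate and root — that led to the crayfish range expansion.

the native trout collapse, the riparian bass bloom, the seasonal heron collapse

Immediate cause of the crayfish range expansion: the riparian bass bloom.
Further upstream: the native trout collapse, the seasonal heron collapse.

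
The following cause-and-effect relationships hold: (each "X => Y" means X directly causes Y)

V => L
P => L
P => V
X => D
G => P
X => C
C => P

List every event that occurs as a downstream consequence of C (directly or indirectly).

L, P, V

Direct effects: P.
2 steps out: V, L.
Not reachable from it: X, D, G.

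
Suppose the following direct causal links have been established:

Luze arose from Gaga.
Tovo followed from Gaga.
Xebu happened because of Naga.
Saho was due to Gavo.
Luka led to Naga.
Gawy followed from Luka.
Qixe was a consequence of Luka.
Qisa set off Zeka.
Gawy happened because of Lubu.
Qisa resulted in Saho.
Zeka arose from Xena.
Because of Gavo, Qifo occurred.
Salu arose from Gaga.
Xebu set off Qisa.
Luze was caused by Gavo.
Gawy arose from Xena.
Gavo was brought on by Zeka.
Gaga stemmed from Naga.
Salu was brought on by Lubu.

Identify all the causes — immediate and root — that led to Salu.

Gaga, Lubu, Luka, Naga

Immediate causes of Salu: Lubu, Gaga.
Further upstream: Luka, Naga.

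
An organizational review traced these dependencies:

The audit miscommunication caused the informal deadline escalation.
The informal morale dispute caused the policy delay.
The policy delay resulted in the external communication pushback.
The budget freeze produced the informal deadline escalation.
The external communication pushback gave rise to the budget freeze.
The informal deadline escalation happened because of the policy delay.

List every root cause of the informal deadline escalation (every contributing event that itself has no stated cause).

Tracing upstream from the informal deadline escalation: the informal deadline escalation ← the audit miscommunication.
A separate upstream branch: the informal deadline escalation ← the policy delay ← the informal morale dispute.
Each of those chain origins has no stated cause.

the audit miscommunication, the informal morale dispute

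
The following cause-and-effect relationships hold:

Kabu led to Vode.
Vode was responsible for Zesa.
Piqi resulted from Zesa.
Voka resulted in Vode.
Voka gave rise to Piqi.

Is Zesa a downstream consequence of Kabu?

Yes

There is a causal chain: Kabu → Vode → Zesa.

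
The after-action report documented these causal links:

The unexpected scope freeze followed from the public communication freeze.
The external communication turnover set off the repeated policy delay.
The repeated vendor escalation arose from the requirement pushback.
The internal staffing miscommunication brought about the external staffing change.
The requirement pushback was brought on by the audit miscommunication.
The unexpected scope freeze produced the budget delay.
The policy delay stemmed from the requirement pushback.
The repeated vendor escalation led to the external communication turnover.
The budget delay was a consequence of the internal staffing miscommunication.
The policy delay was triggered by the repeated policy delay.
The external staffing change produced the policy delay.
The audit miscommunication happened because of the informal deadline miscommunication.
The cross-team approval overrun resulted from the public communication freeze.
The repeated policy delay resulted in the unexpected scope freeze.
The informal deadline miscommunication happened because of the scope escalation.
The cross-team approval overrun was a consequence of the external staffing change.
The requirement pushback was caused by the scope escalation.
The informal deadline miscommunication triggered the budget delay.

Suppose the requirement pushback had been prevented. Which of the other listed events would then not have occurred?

the external communication turnover, the repeated policy delay, the repeated vendor escalation

Downstream of the requirement pushback: the repeated vendor escalation, the external communication turnover, the repeated policy delay, the policy delay, the unexpected scope freeze, the budget delay.
Of those, still caused via another path: the policy delay, the unexpected scope freeze, the budget delay.
The remainder have no surviving cause.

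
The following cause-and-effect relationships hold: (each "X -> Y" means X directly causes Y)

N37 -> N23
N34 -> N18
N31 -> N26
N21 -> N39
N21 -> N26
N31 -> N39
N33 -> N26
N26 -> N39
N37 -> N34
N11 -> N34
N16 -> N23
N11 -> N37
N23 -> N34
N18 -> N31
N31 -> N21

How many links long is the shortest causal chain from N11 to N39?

Shortest chain: N11 → N34 → N18 → N31 → N39.

4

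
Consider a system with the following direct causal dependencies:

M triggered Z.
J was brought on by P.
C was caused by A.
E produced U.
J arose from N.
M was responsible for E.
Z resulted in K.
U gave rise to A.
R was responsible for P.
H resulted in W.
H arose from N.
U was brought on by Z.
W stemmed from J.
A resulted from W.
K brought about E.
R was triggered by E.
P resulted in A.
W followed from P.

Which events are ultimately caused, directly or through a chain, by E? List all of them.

Direct effects: R, U.
2 steps out: P, A.
3 steps out: J, W, C.
Not reachable from it: M, Z, K, N, H.

A, C, J, P, R, U, W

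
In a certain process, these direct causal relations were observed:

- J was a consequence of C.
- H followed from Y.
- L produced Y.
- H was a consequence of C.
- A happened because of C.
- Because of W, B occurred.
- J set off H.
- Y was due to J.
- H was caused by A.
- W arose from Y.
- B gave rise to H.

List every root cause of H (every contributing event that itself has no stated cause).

Tracing upstream from H: H ← C.
A separate upstream branch: H ← Y ← L.
Each of those chain origins has no stated cause.

C, L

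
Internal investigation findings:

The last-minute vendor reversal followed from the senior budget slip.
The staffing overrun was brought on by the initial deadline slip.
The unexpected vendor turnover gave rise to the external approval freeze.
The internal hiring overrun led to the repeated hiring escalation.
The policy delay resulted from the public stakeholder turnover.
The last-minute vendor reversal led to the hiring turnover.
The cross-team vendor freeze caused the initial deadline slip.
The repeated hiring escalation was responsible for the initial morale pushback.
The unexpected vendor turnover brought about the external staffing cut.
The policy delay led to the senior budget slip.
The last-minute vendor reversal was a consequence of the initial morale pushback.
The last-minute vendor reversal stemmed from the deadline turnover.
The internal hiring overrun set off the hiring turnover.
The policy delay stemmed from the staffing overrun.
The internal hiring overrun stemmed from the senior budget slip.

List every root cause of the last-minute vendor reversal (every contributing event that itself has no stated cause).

the cross-team vendor freeze, the deadline turnover, the public stakeholder turnover

Tracing upstream from the last-minute vendor reversal: the last-minute vendor reversal ← the senior budget slip ← the policy delay ← the public stakeholder turnover.
A separate upstream branch: the last-minute vendor reversal ← the senior budget slip ← the policy delay ← the staffing overrun ← the initial deadline slip ← the cross-team vendor freeze.
A separate upstream branch: the last-minute vendor reversal ← the deadline turnover.
Each of those chain origins has no stated cause.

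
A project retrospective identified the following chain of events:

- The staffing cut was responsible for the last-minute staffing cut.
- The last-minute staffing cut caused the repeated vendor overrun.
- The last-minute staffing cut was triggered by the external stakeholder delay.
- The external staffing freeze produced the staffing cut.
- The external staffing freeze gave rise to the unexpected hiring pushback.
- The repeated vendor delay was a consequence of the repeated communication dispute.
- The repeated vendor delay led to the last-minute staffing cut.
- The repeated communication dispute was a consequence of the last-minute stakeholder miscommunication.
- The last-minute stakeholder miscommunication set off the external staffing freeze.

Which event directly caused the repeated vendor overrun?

Upstream contributors include the last-minute stakeholder miscommunication, the repeated communication dispute, the external staffing freeze, the repeated vendor delay, the staffing cut, the external stakeholder delay, but only the last-minute staffing cut feeds directly into the repeated vendor overrun.

the last-minute staffing cut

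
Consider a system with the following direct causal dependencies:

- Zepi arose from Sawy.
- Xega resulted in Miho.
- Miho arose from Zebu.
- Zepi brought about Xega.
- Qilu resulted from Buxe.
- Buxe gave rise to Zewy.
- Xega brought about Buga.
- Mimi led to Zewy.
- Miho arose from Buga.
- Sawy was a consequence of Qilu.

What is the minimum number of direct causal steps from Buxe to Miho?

5

Shortest chain: Buxe → Qilu → Sawy → Zepi → Xega → Miho.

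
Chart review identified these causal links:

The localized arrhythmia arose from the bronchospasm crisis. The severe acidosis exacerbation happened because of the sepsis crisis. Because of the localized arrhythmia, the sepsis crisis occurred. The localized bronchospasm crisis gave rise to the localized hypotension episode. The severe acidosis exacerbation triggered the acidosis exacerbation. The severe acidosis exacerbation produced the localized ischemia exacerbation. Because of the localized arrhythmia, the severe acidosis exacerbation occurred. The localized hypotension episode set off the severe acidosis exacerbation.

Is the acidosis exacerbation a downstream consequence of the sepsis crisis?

Yes

There is a causal chain: the sepsis crisis → the severe acidosis exacerbation → the acidosis exacerbation.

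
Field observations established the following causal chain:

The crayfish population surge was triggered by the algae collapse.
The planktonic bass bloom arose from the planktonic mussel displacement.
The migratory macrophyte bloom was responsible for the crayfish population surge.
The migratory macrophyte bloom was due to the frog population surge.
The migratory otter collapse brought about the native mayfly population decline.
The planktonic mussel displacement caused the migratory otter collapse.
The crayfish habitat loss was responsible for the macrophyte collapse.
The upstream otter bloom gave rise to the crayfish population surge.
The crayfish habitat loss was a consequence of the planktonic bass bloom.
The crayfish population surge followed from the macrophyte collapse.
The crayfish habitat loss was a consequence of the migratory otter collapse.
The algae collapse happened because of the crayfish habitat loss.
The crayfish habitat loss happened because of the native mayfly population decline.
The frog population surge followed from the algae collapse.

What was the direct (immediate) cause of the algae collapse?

Upstream contributors include the planktonic mussel displacement, the migratory otter collapse, the planktonic bass bloom, the native mayfly population decline, but only the crayfish habitat loss feeds directly into the algae collapse.

the crayfish habitat loss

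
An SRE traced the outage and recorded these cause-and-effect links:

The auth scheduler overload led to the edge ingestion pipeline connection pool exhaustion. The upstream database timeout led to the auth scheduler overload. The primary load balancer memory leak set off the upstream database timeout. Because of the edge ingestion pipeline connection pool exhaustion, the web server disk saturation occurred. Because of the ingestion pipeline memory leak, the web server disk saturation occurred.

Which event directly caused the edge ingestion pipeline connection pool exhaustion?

Upstream contributors include the primary load balancer memory leak, the upstream database timeout, but only the auth scheduler overload feeds directly into the edge ingestion pipeline connection pool exhaustion.

the auth scheduler overload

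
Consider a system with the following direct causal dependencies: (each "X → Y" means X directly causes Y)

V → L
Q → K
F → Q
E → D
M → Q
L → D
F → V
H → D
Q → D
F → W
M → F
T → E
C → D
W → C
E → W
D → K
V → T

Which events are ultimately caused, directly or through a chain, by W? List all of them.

Direct effects: C.
2 steps out: D.
3 steps out: K.
Not reachable from it: M, F, Q, V, T, E, L, H.

C, D, K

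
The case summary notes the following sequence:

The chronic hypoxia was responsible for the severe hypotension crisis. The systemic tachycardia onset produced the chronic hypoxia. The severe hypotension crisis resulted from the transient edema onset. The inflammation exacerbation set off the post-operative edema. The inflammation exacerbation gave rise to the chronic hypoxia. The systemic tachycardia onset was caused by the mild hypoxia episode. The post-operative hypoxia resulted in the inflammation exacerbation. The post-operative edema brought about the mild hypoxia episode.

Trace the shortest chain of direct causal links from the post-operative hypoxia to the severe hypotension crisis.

the post-operative hypoxia → the inflammation exacerbation → the chronic hypoxia → the severe hypotension crisis

the post-operative hypoxia → the inflammation exacerbation
the inflammation exacerbation → the chronic hypoxia
the chronic hypoxia → the severe hypotension crisis
Length: 3 steps.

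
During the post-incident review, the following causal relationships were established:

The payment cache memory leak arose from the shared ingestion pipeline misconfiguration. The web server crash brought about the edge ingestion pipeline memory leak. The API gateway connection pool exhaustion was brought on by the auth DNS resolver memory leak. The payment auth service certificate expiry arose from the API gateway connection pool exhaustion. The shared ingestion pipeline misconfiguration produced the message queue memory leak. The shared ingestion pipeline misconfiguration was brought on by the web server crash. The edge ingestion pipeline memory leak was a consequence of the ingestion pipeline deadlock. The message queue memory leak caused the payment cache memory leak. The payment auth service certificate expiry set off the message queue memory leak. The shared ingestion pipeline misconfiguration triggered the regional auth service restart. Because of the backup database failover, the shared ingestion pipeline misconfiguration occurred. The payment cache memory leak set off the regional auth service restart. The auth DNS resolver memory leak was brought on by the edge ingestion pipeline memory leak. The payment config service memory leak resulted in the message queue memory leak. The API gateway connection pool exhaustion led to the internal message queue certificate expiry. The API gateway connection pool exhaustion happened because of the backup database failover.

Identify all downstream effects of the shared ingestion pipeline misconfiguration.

Direct effects: the message queue memory leak, the payment cache memory leak, the regional auth service restart.
Not reachable from it: the web server crash, the ingestion pipeline deadlock, the edge ingestion pipeline memory leak, the backup database failover, the auth DNS resolver memory leak, the API gateway connection pool exhaustion, the internal message queue certificate expiry, the payment auth service certificate expiry, the payment config service memory leak.

the message queue memory leak, the payment cache memory leak, the regional auth service restart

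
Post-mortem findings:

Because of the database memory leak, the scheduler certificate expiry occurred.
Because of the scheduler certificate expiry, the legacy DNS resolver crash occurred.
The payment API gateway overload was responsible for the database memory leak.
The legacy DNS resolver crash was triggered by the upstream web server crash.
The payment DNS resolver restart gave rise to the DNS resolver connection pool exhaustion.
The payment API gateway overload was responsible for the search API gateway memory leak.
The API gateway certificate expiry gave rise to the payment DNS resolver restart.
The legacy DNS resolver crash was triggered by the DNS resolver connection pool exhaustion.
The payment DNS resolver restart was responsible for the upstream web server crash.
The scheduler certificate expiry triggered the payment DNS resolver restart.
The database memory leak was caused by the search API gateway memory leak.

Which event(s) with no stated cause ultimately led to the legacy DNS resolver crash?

the API gateway certificate expiry, the payment API gateway overload

Tracing upstream from the legacy DNS resolver crash: the legacy DNS resolver crash ← the scheduler certificate expiry ← the database memory leak ← the payment API gateway overload.
A separate upstream branch: the legacy DNS resolver crash ← the DNS resolver connection pool exhaustion ← the payment DNS resolver restart ← the API gateway certificate expiry.
Each of those chain origins has no stated cause.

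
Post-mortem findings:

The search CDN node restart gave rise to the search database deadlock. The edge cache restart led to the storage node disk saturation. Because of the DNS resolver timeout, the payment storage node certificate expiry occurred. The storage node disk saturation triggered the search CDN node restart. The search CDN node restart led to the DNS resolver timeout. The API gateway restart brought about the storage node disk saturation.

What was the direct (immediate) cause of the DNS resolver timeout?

the search CDN node restart

Upstream contributors include the edge cache restart, the storage node disk saturation, the API gateway restart, but only the search CDN node restart feeds directly into the DNS resolver timeout.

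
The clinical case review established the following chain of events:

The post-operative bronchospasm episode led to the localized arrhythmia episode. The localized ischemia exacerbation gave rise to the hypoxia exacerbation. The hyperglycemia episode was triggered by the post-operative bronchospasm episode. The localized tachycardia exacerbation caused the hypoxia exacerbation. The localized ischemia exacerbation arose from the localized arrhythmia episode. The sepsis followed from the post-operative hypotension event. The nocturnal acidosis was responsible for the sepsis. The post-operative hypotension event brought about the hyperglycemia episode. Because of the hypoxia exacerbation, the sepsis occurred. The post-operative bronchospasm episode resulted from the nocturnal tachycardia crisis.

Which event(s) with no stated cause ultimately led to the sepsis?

Tracing upstream from the sepsis: the sepsis ← the hypoxia exacerbation ← the localized ischemia exacerbation ← the localized arrhythmia episode ← the post-operative bronchospasm episode ← the nocturnal tachycardia crisis.
A separate upstream branch: the sepsis ← the post-operative hypotension event.
A separate upstream branch: the sepsis ← the hypoxia exacerbation ← the localized tachycardia exacerbation.
A separate upstream branch: the sepsis ← the nocturnal acidosis.
Each of those chain origins has no stated cause.

the localized tachycardia exacerbation, the nocturnal acidosis, the nocturnal tachycardia crisis, the post-operative hypotension event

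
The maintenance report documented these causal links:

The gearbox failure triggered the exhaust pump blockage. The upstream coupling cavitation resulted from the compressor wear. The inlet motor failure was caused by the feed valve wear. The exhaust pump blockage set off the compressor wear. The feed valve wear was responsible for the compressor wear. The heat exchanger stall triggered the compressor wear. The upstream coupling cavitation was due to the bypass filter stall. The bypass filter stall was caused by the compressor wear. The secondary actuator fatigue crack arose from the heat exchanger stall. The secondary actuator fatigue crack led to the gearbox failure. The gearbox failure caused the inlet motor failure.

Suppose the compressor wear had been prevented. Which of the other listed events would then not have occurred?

Downstream of the compressor wear: the bypass filter stall, the upstream coupling cavitation.

the bypass filter stall, the upstream coupling cavitation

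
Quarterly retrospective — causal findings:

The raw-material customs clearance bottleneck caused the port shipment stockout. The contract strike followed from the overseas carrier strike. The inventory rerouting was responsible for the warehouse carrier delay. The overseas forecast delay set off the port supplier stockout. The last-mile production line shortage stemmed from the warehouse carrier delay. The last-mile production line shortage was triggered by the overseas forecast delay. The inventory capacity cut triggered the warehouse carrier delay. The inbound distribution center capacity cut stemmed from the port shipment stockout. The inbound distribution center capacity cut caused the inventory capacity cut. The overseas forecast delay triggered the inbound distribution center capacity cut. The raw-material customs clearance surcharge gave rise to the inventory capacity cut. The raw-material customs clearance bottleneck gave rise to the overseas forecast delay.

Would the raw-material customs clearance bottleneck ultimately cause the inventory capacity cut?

There is a causal chain: the raw-material customs clearance bottleneck → the port shipment stockout → the inbound distribution center capacity cut → the inventory capacity cut.

Yes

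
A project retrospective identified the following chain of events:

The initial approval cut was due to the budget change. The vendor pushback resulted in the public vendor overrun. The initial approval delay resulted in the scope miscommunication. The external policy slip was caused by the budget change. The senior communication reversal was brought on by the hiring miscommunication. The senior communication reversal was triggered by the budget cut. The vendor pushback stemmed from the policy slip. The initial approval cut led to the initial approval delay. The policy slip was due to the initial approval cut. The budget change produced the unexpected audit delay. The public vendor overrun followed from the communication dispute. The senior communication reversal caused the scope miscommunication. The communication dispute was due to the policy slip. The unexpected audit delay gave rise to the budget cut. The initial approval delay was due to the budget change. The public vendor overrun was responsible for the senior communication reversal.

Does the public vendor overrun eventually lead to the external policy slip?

No

The public vendor overrun leads to the senior communication reversal, the scope miscommunication; the external policy slip is not among them.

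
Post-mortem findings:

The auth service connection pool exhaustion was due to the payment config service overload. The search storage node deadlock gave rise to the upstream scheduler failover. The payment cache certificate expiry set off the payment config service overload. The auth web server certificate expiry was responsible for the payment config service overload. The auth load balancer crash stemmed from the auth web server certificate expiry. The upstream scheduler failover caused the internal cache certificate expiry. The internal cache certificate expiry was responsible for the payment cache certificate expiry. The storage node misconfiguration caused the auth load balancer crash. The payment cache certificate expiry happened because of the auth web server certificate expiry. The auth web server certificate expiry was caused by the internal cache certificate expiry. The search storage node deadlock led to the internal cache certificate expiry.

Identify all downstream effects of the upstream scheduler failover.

the auth load balancer crash, the auth service connection pool exhaustion, the auth web server certificate expiry, the internal cache certificate expiry, the payment cache certificate expiry, the payment config service overload

Direct effects: the internal cache certificate expiry.
2 steps out: the auth web server certificate expiry, the payment cache certificate expiry.
3 steps out: the auth load balancer crash, the payment config service overload.
4 steps out: the auth service connection pool exhaustion.
Not reachable from it: the search storage node deadlock, the storage node misconfiguration.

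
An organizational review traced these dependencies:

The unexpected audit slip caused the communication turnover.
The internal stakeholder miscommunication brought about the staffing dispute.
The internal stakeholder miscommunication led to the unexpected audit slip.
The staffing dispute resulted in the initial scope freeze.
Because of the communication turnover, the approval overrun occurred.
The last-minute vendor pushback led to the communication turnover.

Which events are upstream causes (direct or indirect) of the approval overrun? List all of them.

Immediate cause of the approval overrun: the communication turnover.
Further upstream: the last-minute vendor pushback, the internal stakeholder miscommunication, the unexpected audit slip.

the communication turnover, the internal stakeholder miscommunication, the last-minute vendor pushback, the unexpected audit slip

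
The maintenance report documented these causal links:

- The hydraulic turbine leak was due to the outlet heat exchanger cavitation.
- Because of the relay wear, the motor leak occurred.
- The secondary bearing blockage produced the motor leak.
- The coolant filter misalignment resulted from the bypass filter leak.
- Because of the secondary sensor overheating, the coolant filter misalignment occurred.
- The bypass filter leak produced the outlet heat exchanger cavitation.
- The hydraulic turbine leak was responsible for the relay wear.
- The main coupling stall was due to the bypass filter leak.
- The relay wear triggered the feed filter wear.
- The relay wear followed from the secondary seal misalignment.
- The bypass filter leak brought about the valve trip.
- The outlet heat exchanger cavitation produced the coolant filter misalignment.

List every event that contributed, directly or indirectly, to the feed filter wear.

the bypass filter leak, the hydraulic turbine leak, the outlet heat exchanger cavitation, the relay wear, the secondary seal misalignment

Immediate cause of the feed filter wear: the relay wear.
Further upstream: the bypass filter leak, the secondary seal misalignment, the outlet heat exchanger cavitation, the hydraulic turbine leak.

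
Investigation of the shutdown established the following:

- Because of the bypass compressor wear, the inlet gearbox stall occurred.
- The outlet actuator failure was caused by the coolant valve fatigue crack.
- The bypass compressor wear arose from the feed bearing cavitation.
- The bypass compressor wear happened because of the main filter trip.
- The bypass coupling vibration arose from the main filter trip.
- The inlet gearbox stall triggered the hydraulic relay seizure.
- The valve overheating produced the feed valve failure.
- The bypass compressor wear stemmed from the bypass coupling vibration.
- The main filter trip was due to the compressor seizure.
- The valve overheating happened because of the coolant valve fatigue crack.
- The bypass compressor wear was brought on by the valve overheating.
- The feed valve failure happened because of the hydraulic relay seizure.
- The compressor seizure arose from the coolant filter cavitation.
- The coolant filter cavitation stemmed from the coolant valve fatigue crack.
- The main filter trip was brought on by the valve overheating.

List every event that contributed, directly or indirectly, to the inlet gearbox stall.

the bypass compressor wear, the bypass coupling vibration, the compressor seizure, the coolant filter cavitation, the coolant valve fatigue crack, the feed bearing cavitation, the main filter trip, the valve overheating

Immediate cause of the inlet gearbox stall: the bypass compressor wear.
Further upstream: the coolant valve fatigue crack, the coolant filter cavitation, the valve overheating, the compressor seizure, the main filter trip, the bypass coupling vibration, the feed bearing cavitation.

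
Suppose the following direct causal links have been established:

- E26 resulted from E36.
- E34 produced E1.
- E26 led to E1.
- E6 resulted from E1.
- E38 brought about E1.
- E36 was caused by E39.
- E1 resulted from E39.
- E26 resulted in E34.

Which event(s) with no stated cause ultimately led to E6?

E38, E39

Tracing upstream from E6: E6 ← E1 ← E39.
A separate upstream branch: E6 ← E1 ← E38.
Each of those chain origins has no stated cause.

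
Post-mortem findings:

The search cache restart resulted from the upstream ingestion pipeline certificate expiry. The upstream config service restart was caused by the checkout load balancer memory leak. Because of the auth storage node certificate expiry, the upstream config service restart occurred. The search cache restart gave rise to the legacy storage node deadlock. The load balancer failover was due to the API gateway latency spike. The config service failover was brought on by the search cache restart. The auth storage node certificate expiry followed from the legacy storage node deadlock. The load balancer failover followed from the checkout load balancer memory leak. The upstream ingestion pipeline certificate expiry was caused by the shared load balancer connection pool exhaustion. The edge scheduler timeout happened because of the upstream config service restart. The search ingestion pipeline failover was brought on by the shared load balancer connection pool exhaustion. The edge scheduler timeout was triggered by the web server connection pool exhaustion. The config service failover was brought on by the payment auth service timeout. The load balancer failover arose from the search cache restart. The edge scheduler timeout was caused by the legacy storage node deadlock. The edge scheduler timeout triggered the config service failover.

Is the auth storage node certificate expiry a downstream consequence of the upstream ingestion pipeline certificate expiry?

There is a causal chain: the upstream ingestion pipeline certificate expiry → the search cache restart → the legacy storage node deadlock → the auth storage node certificate expiry.

Yes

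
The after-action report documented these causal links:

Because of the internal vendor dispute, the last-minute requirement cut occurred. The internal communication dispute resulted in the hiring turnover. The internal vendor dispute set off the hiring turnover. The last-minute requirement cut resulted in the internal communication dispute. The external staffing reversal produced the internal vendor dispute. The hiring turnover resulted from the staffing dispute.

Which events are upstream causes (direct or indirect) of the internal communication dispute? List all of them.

the external staffing reversal, the internal vendor dispute, the last-minute requirement cut

Immediate cause of the internal communication dispute: the last-minute requirement cut.
Further upstream: the external staffing reversal, the internal vendor dispute.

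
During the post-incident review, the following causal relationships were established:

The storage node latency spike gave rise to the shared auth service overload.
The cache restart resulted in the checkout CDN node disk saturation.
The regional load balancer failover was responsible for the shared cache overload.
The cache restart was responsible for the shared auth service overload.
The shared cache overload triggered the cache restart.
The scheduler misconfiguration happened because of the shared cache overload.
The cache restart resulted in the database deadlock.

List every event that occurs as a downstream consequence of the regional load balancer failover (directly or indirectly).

the cache restart, the checkout CDN node disk saturation, the database deadlock, the scheduler misconfiguration, the shared auth service overload, the shared cache overload

Direct effects: the shared cache overload.
2 steps out: the cache restart, the scheduler misconfiguration.
3 steps out: the database deadlock, the checkout CDN node disk saturation, the shared auth service overload.
Not reachable from it: the storage node latency spike.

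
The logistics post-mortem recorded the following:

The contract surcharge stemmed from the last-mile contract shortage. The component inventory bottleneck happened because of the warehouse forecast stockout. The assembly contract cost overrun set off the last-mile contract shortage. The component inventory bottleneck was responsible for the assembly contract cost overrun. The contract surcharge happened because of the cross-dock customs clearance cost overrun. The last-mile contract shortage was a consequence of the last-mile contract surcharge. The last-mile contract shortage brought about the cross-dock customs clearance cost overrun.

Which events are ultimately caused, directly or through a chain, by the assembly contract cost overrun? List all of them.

Direct effects: the last-mile contract shortage.
2 steps out: the cross-dock customs clearance cost overrun, the contract surcharge.
Not reachable from it: the last-mile contract surcharge, the warehouse forecast stockout, the component inventory bottleneck.

the contract surcharge, the cross-dock customs clearance cost overrun, the last-mile contract shortage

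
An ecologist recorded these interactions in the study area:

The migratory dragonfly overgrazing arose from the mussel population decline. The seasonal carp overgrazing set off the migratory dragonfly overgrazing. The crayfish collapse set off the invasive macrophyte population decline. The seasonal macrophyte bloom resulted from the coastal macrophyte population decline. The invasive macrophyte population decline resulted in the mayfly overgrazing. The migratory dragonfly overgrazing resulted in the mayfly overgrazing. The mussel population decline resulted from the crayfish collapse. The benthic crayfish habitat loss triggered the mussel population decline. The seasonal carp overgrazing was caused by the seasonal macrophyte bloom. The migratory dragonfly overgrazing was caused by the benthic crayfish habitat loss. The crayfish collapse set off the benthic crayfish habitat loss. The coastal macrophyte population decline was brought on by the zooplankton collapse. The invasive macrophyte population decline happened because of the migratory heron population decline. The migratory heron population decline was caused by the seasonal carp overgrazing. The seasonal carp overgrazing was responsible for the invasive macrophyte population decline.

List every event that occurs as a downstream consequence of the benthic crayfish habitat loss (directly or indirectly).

the mayfly overgrazing, the migratory dragonfly overgrazing, the mussel population decline

Direct effects: the mussel population decline, the migratory dragonfly overgrazing.
2 steps out: the mayfly overgrazing.
Not reachable from it: the zooplankton collapse, the coastal macrophyte population decline, the seasonal macrophyte bloom, the crayfish collapse, the seasonal carp overgrazing, the migratory heron population decline, the invasive macrophyte population decline.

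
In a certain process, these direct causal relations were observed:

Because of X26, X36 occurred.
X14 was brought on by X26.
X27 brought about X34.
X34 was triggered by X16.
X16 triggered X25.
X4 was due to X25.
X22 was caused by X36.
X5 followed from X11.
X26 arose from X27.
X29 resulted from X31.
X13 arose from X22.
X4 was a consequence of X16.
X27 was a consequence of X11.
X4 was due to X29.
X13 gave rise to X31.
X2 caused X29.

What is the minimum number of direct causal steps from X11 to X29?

7

Shortest chain: X11 → X27 → X26 → X36 → X22 → X13 → X31 → X29.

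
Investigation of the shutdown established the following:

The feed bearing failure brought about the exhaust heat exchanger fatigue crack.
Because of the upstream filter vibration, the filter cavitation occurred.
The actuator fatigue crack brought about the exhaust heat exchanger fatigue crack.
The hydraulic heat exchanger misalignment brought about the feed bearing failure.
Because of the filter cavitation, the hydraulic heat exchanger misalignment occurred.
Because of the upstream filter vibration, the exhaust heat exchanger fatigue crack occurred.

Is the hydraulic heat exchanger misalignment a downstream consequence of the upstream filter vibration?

Yes

There is a causal chain: the upstream filter vibration → the filter cavitation → the hydraulic heat exchanger misalignment.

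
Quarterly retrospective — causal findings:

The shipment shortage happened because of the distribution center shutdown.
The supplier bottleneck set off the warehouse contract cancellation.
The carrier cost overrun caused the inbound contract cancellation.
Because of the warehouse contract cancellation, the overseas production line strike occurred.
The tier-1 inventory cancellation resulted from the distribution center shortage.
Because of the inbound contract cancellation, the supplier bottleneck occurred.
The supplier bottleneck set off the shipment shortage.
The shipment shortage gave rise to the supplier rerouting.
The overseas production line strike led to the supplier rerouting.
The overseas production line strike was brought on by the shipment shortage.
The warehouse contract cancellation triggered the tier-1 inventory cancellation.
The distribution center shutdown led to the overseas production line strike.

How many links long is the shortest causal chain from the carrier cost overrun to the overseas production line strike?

4

Shortest chain: the carrier cost overrun → the inbound contract cancellation → the supplier bottleneck → the warehouse contract cancellation → the overseas production line strike.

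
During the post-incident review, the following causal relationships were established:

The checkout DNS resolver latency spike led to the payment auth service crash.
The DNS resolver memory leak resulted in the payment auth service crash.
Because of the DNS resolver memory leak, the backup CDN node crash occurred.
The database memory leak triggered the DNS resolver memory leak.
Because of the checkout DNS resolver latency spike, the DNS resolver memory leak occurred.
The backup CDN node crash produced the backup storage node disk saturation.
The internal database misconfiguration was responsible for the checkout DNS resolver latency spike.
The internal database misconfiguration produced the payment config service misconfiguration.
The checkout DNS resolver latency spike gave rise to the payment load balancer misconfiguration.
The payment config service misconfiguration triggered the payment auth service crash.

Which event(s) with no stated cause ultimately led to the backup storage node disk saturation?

the database memory leak, the internal database misconfiguration

Tracing upstream from the backup storage node disk saturation: the backup storage node disk saturation ← the backup CDN node crash ← the DNS resolver memory leak ← the checkout DNS resolver latency spike ← the internal database misconfiguration.
A separate upstream branch: the backup storage node disk saturation ← the backup CDN node crash ← the DNS resolver memory leak ← the database memory leak.
Each of those chain origins has no stated cause.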